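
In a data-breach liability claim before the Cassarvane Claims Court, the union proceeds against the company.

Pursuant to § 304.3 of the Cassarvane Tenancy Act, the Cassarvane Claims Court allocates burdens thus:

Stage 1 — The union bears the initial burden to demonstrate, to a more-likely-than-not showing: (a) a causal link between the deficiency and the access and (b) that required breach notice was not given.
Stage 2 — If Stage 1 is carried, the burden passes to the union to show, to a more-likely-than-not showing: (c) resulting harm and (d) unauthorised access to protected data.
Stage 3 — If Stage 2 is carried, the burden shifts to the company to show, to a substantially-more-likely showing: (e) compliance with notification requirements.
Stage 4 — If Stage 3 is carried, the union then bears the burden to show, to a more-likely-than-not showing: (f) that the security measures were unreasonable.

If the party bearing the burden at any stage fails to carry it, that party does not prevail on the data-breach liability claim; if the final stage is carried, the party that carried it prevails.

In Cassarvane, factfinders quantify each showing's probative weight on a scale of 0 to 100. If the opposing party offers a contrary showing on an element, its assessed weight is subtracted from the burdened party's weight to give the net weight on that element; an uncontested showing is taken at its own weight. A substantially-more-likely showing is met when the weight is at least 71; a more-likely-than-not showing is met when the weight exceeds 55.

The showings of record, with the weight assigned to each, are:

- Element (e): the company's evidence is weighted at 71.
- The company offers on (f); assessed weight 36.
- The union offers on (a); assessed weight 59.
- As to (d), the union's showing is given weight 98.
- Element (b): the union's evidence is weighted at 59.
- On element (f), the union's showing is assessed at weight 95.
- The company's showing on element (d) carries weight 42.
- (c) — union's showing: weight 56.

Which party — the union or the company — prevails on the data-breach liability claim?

At Stage 1 the union must meet a more-likely-than-not showing (weight exceeds 55): on (a) the weight is 59, which does exceed 55, so (a) meets the standard; on (b) the weight is 59, > 55, so (b) meets the standard.
  Stage 1 is satisfied; the union continues to bear the burden.
At Stage 2 the union must meet a more-likely-than-not showing (weight exceeds 55): on (c) the weight is 56, which does exceed 55, so (c) meets the standard; on (d) the weight is 98 less the opposing 42 gives net 56, > 55, so (d) meets the standard.
  Stage 2 is satisfied; the onus moves to the company.
At Stage 3 the company must meet a substantially-more-likely showing (weight is at least 71): on (e) the weight is 71, ≥ 71, so (e) meets the standard.
  Stage 3 carried; the burden shifts to the union.
At Stage 4 the union must meet a more-likely-than-not showing (weight exceeds 55): on (f) the weight is 95 less the opposing 36 gives net 59, which does exceed 55, so (f) meets the standard.
  The union carries the last stage.
With every stage satisfied, the union prevails.

union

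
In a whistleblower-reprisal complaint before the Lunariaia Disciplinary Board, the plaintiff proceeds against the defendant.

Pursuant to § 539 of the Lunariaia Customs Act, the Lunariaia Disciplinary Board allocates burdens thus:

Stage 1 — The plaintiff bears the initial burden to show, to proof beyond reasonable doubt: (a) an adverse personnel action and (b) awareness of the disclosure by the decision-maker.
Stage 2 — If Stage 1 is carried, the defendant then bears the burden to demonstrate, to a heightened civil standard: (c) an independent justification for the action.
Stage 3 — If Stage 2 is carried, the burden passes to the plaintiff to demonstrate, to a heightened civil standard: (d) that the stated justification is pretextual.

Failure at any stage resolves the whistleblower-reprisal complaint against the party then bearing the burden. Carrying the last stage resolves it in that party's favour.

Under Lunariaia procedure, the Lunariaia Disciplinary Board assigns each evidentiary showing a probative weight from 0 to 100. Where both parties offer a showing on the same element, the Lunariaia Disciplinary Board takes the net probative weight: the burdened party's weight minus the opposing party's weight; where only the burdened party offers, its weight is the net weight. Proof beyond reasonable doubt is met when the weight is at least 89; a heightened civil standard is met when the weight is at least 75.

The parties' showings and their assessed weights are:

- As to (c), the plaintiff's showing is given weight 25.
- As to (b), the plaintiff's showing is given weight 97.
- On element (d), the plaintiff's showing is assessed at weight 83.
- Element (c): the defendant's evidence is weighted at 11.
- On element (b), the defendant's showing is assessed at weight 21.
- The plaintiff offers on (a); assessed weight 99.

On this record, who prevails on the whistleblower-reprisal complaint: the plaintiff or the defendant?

Stage 1 — burden on plaintiff; standard: proof beyond reasonable doubt (weight is at least 89).
    (a): 99 ≥ 89 [met]
    (b): 97 − 21 = 76 < 89 [not met]
  Stage 1 not carried; the plaintiff fails its burden.
The analysis ends at Stage 1; the defendant prevails.

defendant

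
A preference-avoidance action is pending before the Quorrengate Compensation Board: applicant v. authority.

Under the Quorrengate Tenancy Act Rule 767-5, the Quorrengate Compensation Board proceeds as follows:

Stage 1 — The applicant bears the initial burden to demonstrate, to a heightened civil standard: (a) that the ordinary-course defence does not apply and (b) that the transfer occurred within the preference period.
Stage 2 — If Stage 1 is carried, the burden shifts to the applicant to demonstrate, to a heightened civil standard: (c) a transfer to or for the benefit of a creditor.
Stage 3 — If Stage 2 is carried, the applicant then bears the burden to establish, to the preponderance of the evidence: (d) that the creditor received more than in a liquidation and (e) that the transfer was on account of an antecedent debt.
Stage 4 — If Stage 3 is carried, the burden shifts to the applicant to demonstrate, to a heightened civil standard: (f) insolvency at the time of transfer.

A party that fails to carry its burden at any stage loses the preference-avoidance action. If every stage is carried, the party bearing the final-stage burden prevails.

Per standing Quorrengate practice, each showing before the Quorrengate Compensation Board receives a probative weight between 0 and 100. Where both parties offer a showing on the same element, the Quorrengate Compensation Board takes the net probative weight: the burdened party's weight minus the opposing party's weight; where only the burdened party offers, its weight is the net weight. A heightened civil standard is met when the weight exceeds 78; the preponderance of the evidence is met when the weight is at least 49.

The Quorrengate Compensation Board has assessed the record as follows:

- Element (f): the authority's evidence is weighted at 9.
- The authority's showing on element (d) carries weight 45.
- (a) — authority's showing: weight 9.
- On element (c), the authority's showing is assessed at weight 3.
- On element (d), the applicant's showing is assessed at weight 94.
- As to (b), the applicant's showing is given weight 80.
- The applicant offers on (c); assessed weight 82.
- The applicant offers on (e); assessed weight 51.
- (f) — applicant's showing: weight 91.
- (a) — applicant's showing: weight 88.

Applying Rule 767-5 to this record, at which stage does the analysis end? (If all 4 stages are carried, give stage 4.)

Stage 1 (applicant, a heightened civil standard, weight exceeds 78): (a) net 88−9=79 > 78 — meets; (b) 80 > 78 — meets.
  Stage 1 is satisfied; the applicant continues to bear the burden.
Stage 2 (applicant, a heightened civil standard, weight exceeds 78): (c) net 82−3=79 > 78 — meets.
  Stage 2 is satisfied; the applicant continues to bear the burden.
Stage 3 (applicant, the preponderance of the evidence, weight is at least 49): (d) net 94−45=49 ≥ 49 — meets; (e) 51 ≥ 49 — meets.
  Stage 3 carried; the burden remains with the applicant.
Stage 4 (applicant, a heightened civil standard, weight exceeds 78): (f) net 91−9=82 > 78 — meets.
  Stage 4 carried; the final stage is satisfied.
With every stage satisfied, the applicant prevails.

stage 4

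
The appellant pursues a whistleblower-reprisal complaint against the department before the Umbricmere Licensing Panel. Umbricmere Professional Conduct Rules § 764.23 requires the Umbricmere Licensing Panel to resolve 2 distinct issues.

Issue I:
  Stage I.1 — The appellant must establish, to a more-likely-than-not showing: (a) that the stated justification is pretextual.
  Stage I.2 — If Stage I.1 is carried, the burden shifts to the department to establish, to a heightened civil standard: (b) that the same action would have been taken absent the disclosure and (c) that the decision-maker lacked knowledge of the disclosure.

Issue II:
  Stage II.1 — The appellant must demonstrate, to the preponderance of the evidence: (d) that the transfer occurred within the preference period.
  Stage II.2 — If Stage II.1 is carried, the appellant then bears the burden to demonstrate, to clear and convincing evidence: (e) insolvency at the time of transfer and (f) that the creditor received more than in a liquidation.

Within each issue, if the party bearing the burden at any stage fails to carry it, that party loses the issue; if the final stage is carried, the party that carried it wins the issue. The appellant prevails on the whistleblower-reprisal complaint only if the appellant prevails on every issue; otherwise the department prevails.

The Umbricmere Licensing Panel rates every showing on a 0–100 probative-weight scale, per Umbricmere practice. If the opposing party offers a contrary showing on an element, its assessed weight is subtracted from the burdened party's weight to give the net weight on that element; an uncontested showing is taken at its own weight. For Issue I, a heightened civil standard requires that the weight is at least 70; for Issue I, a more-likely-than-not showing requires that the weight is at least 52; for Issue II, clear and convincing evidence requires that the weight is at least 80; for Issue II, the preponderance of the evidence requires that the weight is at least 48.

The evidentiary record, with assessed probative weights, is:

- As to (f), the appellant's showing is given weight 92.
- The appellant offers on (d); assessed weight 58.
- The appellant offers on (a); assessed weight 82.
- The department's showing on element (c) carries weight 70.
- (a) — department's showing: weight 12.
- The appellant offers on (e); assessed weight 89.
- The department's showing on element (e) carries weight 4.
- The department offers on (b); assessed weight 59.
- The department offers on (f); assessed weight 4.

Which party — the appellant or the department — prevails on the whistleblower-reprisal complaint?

appellant

— Issue I —
Stage I.1 (appellant, a more-likely-than-not showing, weight is at least 52): (a) net 82−12=70 ≥ 52 — meets.
  All elements met. The burden passes to the department.
Stage I.2 (department, a heightened civil standard, weight is at least 70): (b) 59 < 70 — fails; (c) 70 ≥ 70 — meets.
  Stage I.2 not carried; the department fails its burden.
The analysis ends at Stage I.2; the appellant prevails on this issue.
— Issue II —
Stage II.1 — burden on appellant; standard: the preponderance of the evidence (weight is at least 48).
    (d): 58 ≥ 48 [met]
  Stage II.1 is satisfied; the appellant continues to bear the burden.
Stage II.2 — burden on appellant; standard: clear and convincing evidence (weight is at least 80).
    (e): 89 − 4 = 85 ≥ 80 [met]
    (f): 92 − 4 = 88 ≥ 80 [met]
  All elements met at the final stage.
All stages carried — the appellant prevails on this issue.
Per-issue: Issue I → appellant; Issue II → appellant. The appellant must prevail on every issue; overall, the appellant prevails.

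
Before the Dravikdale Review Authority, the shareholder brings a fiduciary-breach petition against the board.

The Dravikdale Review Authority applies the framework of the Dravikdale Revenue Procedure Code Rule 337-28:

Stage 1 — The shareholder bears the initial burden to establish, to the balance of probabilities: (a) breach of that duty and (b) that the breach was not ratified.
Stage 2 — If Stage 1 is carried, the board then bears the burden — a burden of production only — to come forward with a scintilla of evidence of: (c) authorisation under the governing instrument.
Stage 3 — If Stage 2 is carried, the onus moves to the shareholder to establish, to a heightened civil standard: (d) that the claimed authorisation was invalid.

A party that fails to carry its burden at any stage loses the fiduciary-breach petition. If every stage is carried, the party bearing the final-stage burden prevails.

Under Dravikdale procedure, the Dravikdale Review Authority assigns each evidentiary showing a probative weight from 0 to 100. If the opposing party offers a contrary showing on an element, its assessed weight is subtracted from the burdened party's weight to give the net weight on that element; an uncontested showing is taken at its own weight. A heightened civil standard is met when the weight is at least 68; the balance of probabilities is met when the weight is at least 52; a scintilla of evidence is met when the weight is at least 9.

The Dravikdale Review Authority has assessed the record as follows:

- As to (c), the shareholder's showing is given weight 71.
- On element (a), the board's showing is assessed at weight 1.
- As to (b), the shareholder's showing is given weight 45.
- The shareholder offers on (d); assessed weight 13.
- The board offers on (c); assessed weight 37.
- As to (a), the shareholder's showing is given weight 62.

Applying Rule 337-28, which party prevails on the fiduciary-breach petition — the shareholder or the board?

board

Stage 1 (shareholder, the balance of probabilities, weight is at least 52): (a) net 62−1=61 ≥ 52 — meets; (b) 45 < 52 — fails.
  Not every element is met, so the shareholder fails to carry Stage 1.
So the board prevails.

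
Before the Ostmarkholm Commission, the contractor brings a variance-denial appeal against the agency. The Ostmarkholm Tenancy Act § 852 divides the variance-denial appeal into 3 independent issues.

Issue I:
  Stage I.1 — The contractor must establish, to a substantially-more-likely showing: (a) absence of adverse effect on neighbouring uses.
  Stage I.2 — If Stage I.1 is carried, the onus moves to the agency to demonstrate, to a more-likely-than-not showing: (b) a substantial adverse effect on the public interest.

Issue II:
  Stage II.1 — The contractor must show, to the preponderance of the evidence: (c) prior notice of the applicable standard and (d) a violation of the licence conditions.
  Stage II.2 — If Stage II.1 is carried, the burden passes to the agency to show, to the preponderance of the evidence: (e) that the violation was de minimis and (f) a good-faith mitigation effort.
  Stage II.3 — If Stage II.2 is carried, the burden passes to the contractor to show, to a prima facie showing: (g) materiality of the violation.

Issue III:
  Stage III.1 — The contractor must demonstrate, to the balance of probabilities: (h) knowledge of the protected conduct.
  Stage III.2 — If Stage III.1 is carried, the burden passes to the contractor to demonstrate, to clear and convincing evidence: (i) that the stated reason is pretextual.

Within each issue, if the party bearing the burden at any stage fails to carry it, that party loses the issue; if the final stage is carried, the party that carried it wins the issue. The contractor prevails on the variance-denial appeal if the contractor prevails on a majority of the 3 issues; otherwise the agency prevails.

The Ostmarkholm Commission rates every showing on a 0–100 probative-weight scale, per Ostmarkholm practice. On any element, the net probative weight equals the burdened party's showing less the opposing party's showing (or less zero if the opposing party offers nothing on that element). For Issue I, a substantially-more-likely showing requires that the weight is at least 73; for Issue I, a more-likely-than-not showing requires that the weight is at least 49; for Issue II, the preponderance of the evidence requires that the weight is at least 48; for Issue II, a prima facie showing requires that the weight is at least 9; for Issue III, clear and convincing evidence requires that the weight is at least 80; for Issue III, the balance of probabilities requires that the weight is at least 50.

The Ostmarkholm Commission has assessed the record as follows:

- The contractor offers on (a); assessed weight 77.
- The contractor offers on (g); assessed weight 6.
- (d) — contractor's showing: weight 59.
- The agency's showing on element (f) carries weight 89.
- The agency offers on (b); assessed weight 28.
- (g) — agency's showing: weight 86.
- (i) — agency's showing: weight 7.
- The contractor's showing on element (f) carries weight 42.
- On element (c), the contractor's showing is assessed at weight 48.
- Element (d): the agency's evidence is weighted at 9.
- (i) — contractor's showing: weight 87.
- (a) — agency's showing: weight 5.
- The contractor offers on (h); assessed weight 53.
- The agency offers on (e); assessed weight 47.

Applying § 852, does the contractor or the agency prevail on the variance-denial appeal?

— Issue I —
Stage I.1 — burden on contractor; standard: a substantially-more-likely showing (weight is at least 73).
    (a): 77 − 5 = 72 < 73 [not met]
  Stage I.1 not carried; the contractor fails its burden.
So the agency prevails on this issue.
— Issue II —
Stage II.1 (contractor, the preponderance of the evidence, weight is at least 48): (c) 48 ≥ 48 — meets; (d) net 59−9=50 ≥ 48 — meets.
  Stage II.1 carried; the burden shifts to the agency.
Stage II.2 (agency, the preponderance of the evidence, weight is at least 48): (e) 47 < 48 — fails; (f) net 89−42=47 < 48 — fails.
  Not every element is met, so the agency fails to carry Stage II.2.
The analysis ends at Stage II.2; the contractor prevails on this issue.
— Issue III —
Stage III.1 — burden on contractor; standard: the balance of probabilities (weight is at least 50).
    (h): 53 ≥ 50 [met]
  Stage III.1 carried; the burden remains with the contractor.
Stage III.2 — burden on contractor; standard: clear and convincing evidence (weight is at least 80).
    (i): 87 − 7 = 80 ≥ 80 [met]
  All elements met at the final stage.
Every stage carried; the contractor prevails on this issue.
Per-issue: Issue I → agency; Issue II → contractor; Issue III → contractor. The contractor must prevail on a majority of issues; overall, the contractor prevails.

contractor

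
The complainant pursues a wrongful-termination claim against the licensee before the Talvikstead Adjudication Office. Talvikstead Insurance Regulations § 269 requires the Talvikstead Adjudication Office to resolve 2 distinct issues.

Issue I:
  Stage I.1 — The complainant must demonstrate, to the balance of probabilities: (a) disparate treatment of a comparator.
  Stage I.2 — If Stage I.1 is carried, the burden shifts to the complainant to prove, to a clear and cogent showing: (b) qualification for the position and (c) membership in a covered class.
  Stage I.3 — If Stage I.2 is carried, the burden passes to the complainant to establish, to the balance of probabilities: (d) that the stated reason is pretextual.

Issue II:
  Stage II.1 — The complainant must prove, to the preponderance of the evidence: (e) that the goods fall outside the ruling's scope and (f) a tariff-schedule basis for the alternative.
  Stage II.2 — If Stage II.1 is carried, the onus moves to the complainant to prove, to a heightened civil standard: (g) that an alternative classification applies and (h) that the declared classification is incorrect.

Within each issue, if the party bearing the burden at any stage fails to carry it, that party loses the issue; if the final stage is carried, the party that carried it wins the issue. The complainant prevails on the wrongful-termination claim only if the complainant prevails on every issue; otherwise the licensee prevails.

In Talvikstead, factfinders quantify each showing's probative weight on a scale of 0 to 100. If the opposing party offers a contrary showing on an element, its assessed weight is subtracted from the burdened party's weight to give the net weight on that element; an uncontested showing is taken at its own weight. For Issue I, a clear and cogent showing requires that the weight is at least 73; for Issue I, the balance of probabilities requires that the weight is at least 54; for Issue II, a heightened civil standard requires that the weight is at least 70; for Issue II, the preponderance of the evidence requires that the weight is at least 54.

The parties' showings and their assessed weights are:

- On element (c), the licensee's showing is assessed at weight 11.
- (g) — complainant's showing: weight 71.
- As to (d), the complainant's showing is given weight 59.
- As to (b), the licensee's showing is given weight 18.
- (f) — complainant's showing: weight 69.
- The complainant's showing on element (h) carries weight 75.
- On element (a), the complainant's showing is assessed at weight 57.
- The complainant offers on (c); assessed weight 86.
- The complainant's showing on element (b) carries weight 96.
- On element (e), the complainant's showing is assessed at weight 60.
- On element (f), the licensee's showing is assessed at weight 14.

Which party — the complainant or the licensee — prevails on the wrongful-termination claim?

complainant

— Issue I —
Stage I.1 (complainant, the balance of probabilities, weight is at least 54): (a) 57 ≥ 54 — meets.
  Stage I.1 carried; the burden remains with the complainant.
Stage I.2 (complainant, a clear and cogent showing, weight is at least 73): (b) net 96−18=78 ≥ 73 — meets; (c) net 86−11=75 ≥ 73 — meets.
  Stage I.2 is satisfied; the complainant continues to bear the burden.
Stage I.3 (complainant, the balance of probabilities, weight is at least 54): (d) 59 ≥ 54 — meets.
  Stage I.3 carried; the final stage is satisfied.
With every stage satisfied, the complainant prevails on this issue.
— Issue II —
Stage II.1 — burden on complainant; standard: the preponderance of the evidence (weight is at least 54).
    (e): 60 ≥ 54 [met]
    (f): 69 − 14 = 55 ≥ 54 [met]
  Stage II.1 is satisfied; the complainant continues to bear the burden.
Stage II.2 — burden on complainant; standard: a heightened civil standard (weight is at least 70).
    (g): 71 ≥ 70 [met]
    (h): 75 ≥ 70 [met]
  All elements met at the final stage.
All stages carried — the complainant prevails on this issue.
Per-issue: Issue I → complainant; Issue II → complainant. The complainant must prevail on every issue; overall, the complainant prevails.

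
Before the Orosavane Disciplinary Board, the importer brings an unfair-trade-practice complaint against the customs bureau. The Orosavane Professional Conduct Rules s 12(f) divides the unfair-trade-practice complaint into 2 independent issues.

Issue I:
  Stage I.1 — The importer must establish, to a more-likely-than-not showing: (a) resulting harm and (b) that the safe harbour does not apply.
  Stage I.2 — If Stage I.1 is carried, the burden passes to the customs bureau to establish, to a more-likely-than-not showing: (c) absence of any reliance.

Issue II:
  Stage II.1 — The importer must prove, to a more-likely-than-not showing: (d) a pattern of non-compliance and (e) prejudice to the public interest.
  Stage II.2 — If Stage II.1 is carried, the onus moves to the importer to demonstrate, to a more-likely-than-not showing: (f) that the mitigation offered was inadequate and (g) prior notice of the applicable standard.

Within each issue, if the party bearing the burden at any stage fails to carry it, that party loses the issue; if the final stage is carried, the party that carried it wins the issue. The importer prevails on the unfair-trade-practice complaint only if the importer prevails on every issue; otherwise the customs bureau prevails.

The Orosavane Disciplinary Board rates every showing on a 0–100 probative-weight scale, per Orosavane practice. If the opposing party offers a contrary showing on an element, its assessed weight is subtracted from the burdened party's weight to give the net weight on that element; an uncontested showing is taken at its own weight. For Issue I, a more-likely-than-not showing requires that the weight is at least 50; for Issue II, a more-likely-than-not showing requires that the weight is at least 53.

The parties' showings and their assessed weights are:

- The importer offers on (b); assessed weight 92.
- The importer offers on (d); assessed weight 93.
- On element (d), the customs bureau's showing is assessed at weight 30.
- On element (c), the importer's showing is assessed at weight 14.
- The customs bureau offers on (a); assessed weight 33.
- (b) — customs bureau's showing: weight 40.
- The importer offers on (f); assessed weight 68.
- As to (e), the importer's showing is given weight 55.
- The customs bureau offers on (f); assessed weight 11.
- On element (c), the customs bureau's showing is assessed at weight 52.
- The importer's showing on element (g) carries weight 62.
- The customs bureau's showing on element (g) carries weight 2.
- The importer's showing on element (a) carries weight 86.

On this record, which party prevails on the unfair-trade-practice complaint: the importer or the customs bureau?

importer

— Issue I —
Stage I.1 — burden on importer; standard: a more-likely-than-not showing (weight is at least 50).
    (a): 86 − 33 = 53 ≥ 50 [met]
    (b): 92 − 40 = 52 ≥ 50 [met]
  The importer carries Stage I.1; the customs bureau now bears the burden.
Stage I.2 — burden on customs bureau; standard: a more-likely-than-not showing (weight is at least 50).
    (c): 52 − 14 = 38 < 50 [not met]
  Stage I.2 not carried; the customs bureau fails its burden.
The importer prevails on this issue.
— Issue II —
Stage II.1 (importer, a more-likely-than-not showing, weight is at least 53): (d) net 93−30=63 ≥ 53 — meets; (e) 55 ≥ 53 — meets.
  All elements met. The importer retains the burden for Stage II.2.
Stage II.2 (importer, a more-likely-than-not showing, weight is at least 53): (f) net 68−11=57 ≥ 53 — meets; (g) net 62−2=60 ≥ 53 — meets.
  The importer carries the last stage.
With every stage satisfied, the importer prevails on this issue.
Per-issue: Issue I → importer; Issue II → importer. The importer must prevail on every issue; overall, the importer prevails.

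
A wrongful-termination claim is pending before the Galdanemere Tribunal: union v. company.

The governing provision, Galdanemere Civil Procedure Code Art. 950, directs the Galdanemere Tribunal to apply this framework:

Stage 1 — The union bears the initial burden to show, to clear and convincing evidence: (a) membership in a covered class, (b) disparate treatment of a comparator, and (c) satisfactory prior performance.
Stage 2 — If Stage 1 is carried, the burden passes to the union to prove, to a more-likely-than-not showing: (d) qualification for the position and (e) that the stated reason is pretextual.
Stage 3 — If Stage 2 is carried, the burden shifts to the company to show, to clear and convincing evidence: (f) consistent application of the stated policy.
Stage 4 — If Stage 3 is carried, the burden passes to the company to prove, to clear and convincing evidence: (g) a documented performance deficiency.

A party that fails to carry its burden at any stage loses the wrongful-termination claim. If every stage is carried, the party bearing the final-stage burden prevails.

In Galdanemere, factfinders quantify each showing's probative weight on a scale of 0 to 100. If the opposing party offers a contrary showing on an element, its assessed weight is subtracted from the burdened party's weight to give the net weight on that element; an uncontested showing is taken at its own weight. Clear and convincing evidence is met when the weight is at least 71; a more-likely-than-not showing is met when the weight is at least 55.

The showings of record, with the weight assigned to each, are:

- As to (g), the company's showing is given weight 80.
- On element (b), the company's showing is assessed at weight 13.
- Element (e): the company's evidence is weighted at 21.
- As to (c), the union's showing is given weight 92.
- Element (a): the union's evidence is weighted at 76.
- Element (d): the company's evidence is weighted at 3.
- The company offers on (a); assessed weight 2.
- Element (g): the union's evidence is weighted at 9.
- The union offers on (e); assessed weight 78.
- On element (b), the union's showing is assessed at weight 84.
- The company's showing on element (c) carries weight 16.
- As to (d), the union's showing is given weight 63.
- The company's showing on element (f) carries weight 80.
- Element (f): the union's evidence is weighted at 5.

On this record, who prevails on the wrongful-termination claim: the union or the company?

At Stage 1 the union must meet clear and convincing evidence (weight is at least 71): on (a) the weight is 76 less the opposing 2 gives net 74, which does reach 71, so (a) meets the standard; on (b) the weight is 84 less the opposing 13 gives net 71, which does reach 71, so (b) meets the standard; on (c) the weight is 92 less the opposing 16 gives net 76, ≥ 71, so (c) meets the standard.
  Stage 1 is satisfied; the union continues to bear the burden.
At Stage 2 the union must meet a more-likely-than-not showing (weight is at least 55): on (d) the weight is 63 less the opposing 3 gives net 60, ≥ 55, so (d) meets the standard; on (e) the weight is 78 less the opposing 21 gives net 57, ≥ 55, so (e) meets the standard.
  Stage 2 is satisfied; the onus moves to the company.
At Stage 3 the company must meet clear and convincing evidence (weight is at least 71): on (f) the weight is 80 less the opposing 5 gives net 75, ≥ 71, so (f) meets the standard.
  Stage 3 is satisfied; the company continues to bear the burden.
At Stage 4 the company must meet clear and convincing evidence (weight is at least 71): on (g) the weight is 80 less the opposing 9 gives net 71, ≥ 71, so (g) meets the standard.
  All elements met at the final stage.
Every stage carried; the company prevails.

company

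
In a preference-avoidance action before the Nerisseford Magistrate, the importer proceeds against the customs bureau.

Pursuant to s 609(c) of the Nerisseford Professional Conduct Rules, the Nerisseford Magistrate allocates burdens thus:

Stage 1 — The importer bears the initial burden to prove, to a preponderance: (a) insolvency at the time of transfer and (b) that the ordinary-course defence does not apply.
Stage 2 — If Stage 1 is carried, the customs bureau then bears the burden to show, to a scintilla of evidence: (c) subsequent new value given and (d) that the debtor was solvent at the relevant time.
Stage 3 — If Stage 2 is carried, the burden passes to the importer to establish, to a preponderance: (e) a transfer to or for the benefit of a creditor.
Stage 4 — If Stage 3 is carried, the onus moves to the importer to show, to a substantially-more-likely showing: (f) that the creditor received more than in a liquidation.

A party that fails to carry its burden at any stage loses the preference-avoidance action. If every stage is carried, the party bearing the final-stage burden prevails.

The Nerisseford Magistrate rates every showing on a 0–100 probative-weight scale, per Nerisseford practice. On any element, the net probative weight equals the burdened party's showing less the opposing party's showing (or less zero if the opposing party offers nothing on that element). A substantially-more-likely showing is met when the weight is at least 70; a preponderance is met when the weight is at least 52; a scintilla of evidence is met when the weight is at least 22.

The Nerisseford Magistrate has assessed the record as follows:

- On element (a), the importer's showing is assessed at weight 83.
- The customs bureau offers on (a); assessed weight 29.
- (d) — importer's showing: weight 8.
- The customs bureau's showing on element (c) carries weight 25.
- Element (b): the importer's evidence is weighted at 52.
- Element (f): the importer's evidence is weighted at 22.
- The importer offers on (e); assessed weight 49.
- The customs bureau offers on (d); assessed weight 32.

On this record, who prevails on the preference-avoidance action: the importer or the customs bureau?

customs bureau

Stage 1 — burden on importer; standard: a preponderance (weight is at least 52).
    (a): 83 − 29 = 54 ≥ 52 [met]
    (b): 52 ≥ 52 [met]
  Stage 1 carried; the burden shifts to the customs bureau.
Stage 2 — burden on customs bureau; standard: a scintilla of evidence (weight is at least 22).
    (c): 25 ≥ 22 [met]
    (d): 32 − 8 = 24 ≥ 22 [met]
  The customs bureau carries Stage 2; the importer now bears the burden.
Stage 3 — burden on importer; standard: a preponderance (weight is at least 52).
    (e): 49 < 52 [not met]
  The importer does not carry Stage 3.
The customs bureau prevails.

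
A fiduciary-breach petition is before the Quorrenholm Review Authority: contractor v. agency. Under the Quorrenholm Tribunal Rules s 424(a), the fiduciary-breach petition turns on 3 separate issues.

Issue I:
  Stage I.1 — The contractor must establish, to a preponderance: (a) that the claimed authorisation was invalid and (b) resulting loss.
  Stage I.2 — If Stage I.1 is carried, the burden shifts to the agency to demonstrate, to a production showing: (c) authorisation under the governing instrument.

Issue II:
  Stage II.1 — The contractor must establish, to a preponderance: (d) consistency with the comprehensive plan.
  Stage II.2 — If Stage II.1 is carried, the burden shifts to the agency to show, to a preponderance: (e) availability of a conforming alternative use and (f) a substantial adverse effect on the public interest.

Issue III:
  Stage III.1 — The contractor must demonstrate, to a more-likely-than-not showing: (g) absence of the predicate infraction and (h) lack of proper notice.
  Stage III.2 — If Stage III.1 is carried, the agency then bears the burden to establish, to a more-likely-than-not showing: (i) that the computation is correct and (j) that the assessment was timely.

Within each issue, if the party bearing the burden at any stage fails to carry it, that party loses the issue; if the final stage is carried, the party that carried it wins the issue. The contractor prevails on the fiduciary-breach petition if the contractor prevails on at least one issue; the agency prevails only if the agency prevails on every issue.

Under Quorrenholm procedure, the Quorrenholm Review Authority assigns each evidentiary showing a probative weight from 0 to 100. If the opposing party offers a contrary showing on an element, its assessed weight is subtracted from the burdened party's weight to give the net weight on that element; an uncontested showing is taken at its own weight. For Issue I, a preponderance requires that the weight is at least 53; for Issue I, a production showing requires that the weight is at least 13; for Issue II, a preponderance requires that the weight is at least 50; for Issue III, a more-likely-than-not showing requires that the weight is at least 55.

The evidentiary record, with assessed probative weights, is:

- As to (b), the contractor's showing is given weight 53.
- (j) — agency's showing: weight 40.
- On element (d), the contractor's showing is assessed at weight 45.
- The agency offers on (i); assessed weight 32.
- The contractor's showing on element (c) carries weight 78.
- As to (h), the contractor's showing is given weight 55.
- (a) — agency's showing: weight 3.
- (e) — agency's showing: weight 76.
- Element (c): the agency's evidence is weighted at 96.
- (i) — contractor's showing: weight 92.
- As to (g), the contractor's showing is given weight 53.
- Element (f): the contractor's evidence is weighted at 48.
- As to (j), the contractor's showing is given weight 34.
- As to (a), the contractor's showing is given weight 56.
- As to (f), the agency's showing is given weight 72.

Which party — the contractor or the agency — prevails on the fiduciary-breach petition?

— Issue I —
At Stage I.1 the contractor must meet a preponderance (weight is at least 53): on (a) the weight is 56 less the opposing 3 gives net 53, which does reach 53, so (a) meets the standard; on (b) the weight is 53, ≥ 53, so (b) meets the standard.
  The contractor carries Stage I.1; the agency now bears the burden.
At Stage I.2 the agency must meet a production showing (weight is at least 13): on (c) the weight is 96 less the opposing 78 gives net 18, which does reach 13, so (c) meets the standard.
  All elements met at the final stage.
Every stage carried; the agency prevails on this issue.
— Issue II —
Stage II.1 — burden on contractor; standard: a preponderance (weight is at least 50).
    (d): 45 < 50 [not met]
  The contractor does not carry Stage II.1.
The analysis ends at Stage II.1; the agency prevails on this issue.
— Issue III —
Stage III.1 (contractor, a more-likely-than-not showing, weight is at least 55): (g) 53 < 55 — fails; (h) 55 ≥ 55 — meets.
  Stage III.1 not carried; the contractor fails its burden.
The analysis ends at Stage III.1; the agency prevails on this issue.
Per-issue: Issue I → agency; Issue II → agency; Issue III → agency. The contractor must prevail on at least one issue; overall, the agency prevails.

agency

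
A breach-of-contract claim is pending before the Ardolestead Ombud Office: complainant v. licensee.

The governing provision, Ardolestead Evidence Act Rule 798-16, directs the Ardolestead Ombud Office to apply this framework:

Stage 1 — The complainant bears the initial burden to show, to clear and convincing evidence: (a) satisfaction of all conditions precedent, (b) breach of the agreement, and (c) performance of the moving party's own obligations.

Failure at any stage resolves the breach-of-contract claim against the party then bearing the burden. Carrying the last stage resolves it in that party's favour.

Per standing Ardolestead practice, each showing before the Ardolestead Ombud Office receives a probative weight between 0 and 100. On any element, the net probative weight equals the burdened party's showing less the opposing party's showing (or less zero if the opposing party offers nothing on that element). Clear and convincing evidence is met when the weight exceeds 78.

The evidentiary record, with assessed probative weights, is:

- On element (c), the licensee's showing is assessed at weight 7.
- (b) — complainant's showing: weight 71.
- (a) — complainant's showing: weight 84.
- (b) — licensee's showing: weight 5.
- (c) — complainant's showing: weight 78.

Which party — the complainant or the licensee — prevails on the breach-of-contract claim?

licensee

Stage 1 (complainant, clear and convincing evidence, weight exceeds 78): (a) 84 > 78 — meets; (b) net 71−5=66 ≤ 78 — fails; (c) net 78−7=71 ≤ 78 — fails.
  Stage 1 not carried; the complainant fails its burden.
So the licensee prevails.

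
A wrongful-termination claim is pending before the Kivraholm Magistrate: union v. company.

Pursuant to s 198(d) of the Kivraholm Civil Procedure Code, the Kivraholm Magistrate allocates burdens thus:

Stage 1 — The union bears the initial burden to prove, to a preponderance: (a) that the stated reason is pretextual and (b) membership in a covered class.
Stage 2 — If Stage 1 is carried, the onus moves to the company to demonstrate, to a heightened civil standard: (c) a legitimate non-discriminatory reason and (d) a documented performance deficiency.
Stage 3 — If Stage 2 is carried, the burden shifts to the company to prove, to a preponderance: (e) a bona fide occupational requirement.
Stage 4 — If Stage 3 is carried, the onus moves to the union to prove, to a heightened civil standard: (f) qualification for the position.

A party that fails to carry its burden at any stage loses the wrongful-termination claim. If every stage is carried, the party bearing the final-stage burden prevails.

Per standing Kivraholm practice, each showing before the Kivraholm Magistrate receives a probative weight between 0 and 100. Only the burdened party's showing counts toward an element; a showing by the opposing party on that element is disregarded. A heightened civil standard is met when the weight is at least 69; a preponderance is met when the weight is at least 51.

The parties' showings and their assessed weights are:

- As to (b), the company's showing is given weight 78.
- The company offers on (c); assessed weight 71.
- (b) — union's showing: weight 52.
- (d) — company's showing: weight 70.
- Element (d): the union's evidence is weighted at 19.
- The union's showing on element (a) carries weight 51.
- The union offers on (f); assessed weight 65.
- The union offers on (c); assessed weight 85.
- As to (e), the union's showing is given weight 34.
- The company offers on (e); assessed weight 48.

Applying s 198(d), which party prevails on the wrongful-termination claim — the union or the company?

Stage 1 (union, a preponderance, weight is at least 51): (a) 51 ≥ 51 — meets; (b) 52 (company's 78 disregarded) ≥ 51 — meets.
  Stage 1 carried; the burden shifts to the company.
Stage 2 (company, a heightened civil standard, weight is at least 69): (c) 71 (union's 85 disregarded) ≥ 69 — meets; (d) 70 (union's 19 disregarded) ≥ 69 — meets.
  All elements met. The company retains the burden for Stage 3.
Stage 3 (company, a preponderance, weight is at least 51): (e) 48 (union's 34 disregarded) < 51 — fails.
  Stage 3 not carried; the company fails its burden.
The analysis ends at Stage 3; the union prevails.

union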